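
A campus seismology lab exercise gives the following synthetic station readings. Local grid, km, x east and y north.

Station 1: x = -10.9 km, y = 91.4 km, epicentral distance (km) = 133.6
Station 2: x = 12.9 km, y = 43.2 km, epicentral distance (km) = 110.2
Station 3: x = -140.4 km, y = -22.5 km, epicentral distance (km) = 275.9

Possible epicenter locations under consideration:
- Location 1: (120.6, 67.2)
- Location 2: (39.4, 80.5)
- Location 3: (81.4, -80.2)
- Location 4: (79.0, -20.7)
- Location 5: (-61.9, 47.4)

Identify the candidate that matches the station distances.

Location 1

For each candidate, compare |candidate − station| to the reported distance:
Location 1: residuals Station 1 0.1, Station 2 0.1, Station 3 0.1 → max 0.1 km
Location 2: residuals Station 1 82.1, Station 2 64.4, Station 3 68.7 → max 82.1 km
Location 3: residuals Station 1 61.2, Station 2 30.9, Station 3 46.7 → max 61.2 km
Location 4: residuals Station 1 10.1, Station 2 18.3, Station 3 56.5 → max 56.5 km
Location 5: residuals Station 1 66.2, Station 2 35.3, Station 3 170.8 → max 170.8 km
Only Location 1 has all residuals ≈ 0.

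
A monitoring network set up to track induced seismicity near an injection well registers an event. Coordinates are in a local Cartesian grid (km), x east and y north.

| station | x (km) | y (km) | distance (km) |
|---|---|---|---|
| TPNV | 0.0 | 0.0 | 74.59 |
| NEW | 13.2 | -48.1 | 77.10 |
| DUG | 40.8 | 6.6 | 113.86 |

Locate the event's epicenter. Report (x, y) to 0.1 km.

Circle about each station: x² + y² = 74.59²; (x − 13.2)² + (y + 48.1)² = 77.10²; (x − 40.8)² + (y − 6.6)² = 113.86².
Subtracting the TPNV equation from the NEW and DUG equations removes the quadratic terms:
26.4 x − 96.2 y = 2107.11
81.6 x + 13.2 y = -5692.23
Solving the 2×2 system: x ≈ -63.4, y ≈ -39.3 km.

(-63.4, -39.3)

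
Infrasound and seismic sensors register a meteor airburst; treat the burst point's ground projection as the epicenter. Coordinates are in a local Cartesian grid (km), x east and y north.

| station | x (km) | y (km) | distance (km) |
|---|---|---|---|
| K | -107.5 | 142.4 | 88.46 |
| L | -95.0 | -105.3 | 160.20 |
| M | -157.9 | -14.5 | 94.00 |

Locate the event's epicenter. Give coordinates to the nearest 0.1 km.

Circle about each station: (x + 107.5)² + (y − 142.4)² = 88.46²; (x + 95.0)² + (y + 105.3)² = 160.20²; (x + 157.9)² + (y + 14.5)² = 94.00².
Subtracting pairs of circle equations eliminates x²+y² and gives linear equations (the radical axes):
25.0 x − 495.4 y = -29559.79
-100.8 x − 313.8 y = -7702.18
Solving the 2×2 system: x ≈ -94.5, y ≈ 54.9 km.

-94.5 km east, 54.9 km north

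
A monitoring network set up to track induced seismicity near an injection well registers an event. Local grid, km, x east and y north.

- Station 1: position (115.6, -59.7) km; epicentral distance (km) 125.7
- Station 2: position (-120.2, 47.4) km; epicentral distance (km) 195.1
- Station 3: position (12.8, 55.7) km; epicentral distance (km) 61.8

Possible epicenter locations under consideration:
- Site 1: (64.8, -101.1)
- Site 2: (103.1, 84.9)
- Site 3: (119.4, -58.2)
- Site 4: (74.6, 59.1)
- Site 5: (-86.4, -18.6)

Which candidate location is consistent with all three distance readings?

Site 4

For each candidate, compare |candidate − station| to the reported distance:
Site 1: residuals Station 1 60.2, Station 2 42.1, Station 3 103.4 → max 103.4 km
Site 2: residuals Station 1 19.4, Station 2 31.3, Station 3 33.1 → max 33.1 km
Site 3: residuals Station 1 121.6, Station 2 66.7, Station 3 94.2 → max 121.6 km
Site 4: residuals Station 1 0.0, Station 2 0.1, Station 3 0.1 → max 0.1 km
Site 5: residuals Station 1 80.4, Station 2 120.9, Station 3 62.1 → max 120.9 km
Only Site 4 has all residuals ≈ 0.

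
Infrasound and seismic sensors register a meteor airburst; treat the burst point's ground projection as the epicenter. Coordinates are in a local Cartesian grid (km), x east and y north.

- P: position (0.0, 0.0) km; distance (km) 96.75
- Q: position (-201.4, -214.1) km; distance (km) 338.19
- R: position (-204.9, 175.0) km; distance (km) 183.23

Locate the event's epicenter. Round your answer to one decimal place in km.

x ≈ -44.9 km, y ≈ 85.7 km

Circle about each station: x² + y² = 96.75²; (x + 201.4)² + (y + 214.1)² = 338.19²; (x + 204.9)² + (y − 175.0)² = 183.23².
Subtracting the P equation from the Q and R equations removes the quadratic terms:
-402.8 x − 428.2 y = -18611.14
-409.8 x + 350.0 y = 48396.34
Solving the 2×2 system: x ≈ -44.9, y ≈ 85.7 km.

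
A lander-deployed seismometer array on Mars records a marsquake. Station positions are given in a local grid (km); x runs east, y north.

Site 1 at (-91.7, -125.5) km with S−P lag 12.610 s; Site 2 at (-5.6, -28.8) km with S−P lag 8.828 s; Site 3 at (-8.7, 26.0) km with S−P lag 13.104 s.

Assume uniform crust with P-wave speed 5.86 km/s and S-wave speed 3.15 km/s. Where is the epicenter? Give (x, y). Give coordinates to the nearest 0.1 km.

Distance from S−P lag: d = Δt · v_P v_S / (v_P − v_S) = Δt · (5.86·3.15)/(5.86−3.15) ≈ 6.8114·Δt.
So d_Site 1 = 85.89, d_Site 2 = 60.13, d_Site 3 = 89.26 km.
Circle about each station: (x + 91.7)² + (y + 125.5)² = 85.89²; (x + 5.6)² + (y + 28.8)² = 60.13²; (x + 8.7)² + (y − 26.0)² = 89.26².
Subtracting the Site 1 equation from the Site 2 and Site 3 equations removes the quadratic terms:
172.2 x + 193.4 y = -19536.86
166.0 x + 303.0 y = -23997.71
Solving the 2×2 system: x ≈ -63.7, y ≈ -44.3 km.

-63.7 km east, -44.3 km north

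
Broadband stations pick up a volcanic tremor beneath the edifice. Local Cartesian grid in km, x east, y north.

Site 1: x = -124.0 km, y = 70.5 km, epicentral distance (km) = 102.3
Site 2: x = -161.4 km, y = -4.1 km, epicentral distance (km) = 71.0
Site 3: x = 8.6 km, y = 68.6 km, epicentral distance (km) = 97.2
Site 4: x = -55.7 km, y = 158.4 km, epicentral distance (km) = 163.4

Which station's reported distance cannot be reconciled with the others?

Solve using three stations at a time. Using Site 1, Site 3, Site 4 (subtract circle equations pairwise → linear system) gives (x, y) ≈ (-54.9, -5.0).
Distances from that point to each station vs reported:
  Site 1: calculated 102.3 vs reported 102.3 → residual 0.0 km
  Site 2: calculated 106.5 vs reported 71.0 → residual 35.5 km
  Site 3: calculated 97.2 vs reported 97.2 → residual 0.0 km
  Site 4: calculated 163.4 vs reported 163.4 → residual 0.0 km
Site 1, Site 3, Site 4 are mutually consistent (residuals ≈ 0); Site 2 is off by 35.5 km.

Site 2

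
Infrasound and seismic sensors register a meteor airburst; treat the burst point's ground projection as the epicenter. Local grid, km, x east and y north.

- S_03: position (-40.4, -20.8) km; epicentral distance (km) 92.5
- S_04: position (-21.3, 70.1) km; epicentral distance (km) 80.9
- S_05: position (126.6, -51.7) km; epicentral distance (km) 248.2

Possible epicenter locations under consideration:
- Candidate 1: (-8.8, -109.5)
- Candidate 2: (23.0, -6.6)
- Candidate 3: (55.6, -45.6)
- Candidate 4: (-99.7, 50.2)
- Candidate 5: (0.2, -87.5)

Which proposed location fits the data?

Candidate 4

For each candidate, compare |candidate − station| to the reported distance:
Candidate 1: residuals S_03 1.7, S_04 99.1, S_05 101.0 → max 101.0 km
Candidate 2: residuals S_03 27.5, S_04 7.7, S_05 135.2 → max 135.2 km
Candidate 3: residuals S_03 6.7, S_04 58.0, S_05 176.9 → max 176.9 km
Candidate 4: residuals S_03 0.0, S_04 0.0, S_05 0.0 → max 0.0 km
Candidate 5: residuals S_03 14.4, S_04 78.2, S_05 116.8 → max 116.8 km
Only Candidate 4 has all residuals ≈ 0.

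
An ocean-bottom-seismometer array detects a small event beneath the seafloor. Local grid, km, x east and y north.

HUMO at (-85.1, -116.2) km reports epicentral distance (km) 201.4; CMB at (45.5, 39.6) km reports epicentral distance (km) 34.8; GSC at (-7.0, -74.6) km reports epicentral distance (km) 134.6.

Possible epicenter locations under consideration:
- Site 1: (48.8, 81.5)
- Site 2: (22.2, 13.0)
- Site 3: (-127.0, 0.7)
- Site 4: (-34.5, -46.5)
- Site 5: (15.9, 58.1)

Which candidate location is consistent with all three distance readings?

Site 5

For each candidate, compare |candidate − station| to the reported distance:
Site 1: residuals HUMO 37.4, CMB 7.2, GSC 31.2 → max 37.4 km
Site 2: residuals HUMO 33.5, CMB 0.6, GSC 42.3 → max 42.3 km
Site 3: residuals HUMO 77.2, CMB 142.0, GSC 7.1 → max 142.0 km
Site 4: residuals HUMO 115.3, CMB 82.7, GSC 95.3 → max 115.3 km
Site 5: residuals HUMO 0.0, CMB 0.1, GSC 0.1 → max 0.1 km
Only Site 5 has all residuals ≈ 0.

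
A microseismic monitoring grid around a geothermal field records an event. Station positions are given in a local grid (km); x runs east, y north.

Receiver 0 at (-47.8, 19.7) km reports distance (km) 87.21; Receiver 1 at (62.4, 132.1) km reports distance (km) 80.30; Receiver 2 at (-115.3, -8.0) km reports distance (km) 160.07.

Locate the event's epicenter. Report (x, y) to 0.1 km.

Circle about each station: (x + 47.8)² + (y − 19.7)² = 87.21²; (x − 62.4)² + (y − 132.1)² = 80.30²; (x + 115.3)² + (y + 8.0)² = 160.07².
Subtracting the Receiver 0 equation from the Receiver 1 and Receiver 2 equations removes the quadratic terms:
220.4 x + 224.8 y = 19828.73
-135.0 x − 55.4 y = -7331.66
Solving the 2×2 system: x ≈ 30.3, y ≈ 58.5 km.
Check against Receiver 0 (with the unrounded x, y): √((x + 47.8)²+(y − 19.7)²) = 87.21 ≈ 87.21 km. ✓

(30.3, 58.5)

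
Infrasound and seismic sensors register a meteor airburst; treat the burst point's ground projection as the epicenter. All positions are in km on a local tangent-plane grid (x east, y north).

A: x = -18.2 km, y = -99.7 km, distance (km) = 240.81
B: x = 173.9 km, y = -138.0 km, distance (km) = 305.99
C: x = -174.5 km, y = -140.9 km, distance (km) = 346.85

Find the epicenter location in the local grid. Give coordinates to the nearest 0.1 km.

35.7 km east, 135.0 km north

Circle about each station: (x + 18.2)² + (y + 99.7)² = 240.81²; (x − 173.9)² + (y + 138.0)² = 305.99²; (x + 174.5)² + (y + 140.9)² = 346.85².
Subtracting the A equation from the B and C equations removes the quadratic terms:
384.2 x − 76.6 y = 3373.46
-312.6 x − 82.4 y = -22283.74
Solving the 2×2 system: x ≈ 35.7, y ≈ 135.0 km.
Check against A (with the unrounded x, y): √((x + 18.2)²+(y + 99.7)²) = 240.82 ≈ 240.81 km. ✓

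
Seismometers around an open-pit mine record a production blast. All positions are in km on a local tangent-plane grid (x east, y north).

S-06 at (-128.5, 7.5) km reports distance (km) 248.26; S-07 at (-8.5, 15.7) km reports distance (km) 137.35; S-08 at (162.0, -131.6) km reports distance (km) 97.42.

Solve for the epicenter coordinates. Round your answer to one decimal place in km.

113.7 km east, -47.0 km north

Circle about each station: (x + 128.5)² + (y − 7.5)² = 248.26²; (x + 8.5)² + (y − 15.7)² = 137.35²; (x − 162.0)² + (y + 131.6)² = 97.42².
Subtracting pairs of circle equations eliminates x²+y² and gives linear equations (the radical axes):
240.0 x + 16.4 y = 26518.25
581.0 x − 278.2 y = 79136.43
Solving the 2×2 system: x ≈ 113.7, y ≈ -47.0 km.
Check against S-06 (with the unrounded x, y): √((x + 128.5)²+(y − 7.5)²) = 248.26 ≈ 248.26 km. ✓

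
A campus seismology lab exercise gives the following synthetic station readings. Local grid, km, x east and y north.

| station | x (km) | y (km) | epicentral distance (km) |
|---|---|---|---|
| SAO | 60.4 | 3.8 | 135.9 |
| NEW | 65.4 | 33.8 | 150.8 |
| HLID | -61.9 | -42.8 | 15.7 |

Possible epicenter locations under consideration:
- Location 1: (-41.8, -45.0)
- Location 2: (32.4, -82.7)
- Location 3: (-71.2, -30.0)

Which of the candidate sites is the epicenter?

For each candidate, compare |candidate − station| to the reported distance:
Location 1: residuals SAO 22.6, NEW 17.8, HLID 4.5 → max 22.6 km
Location 2: residuals SAO 45.0, NEW 29.7, HLID 86.7 → max 86.7 km
Location 3: residuals SAO 0.0, NEW 0.0, HLID 0.1 → max 0.1 km
Only Location 3 has all residuals ≈ 0.

Location 3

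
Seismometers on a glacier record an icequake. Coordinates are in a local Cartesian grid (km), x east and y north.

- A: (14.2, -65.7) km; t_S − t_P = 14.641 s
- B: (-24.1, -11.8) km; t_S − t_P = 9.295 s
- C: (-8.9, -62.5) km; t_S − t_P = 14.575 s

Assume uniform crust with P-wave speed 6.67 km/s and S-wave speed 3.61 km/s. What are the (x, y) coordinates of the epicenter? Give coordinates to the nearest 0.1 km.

Distance from S−P lag: d = Δt · v_P v_S / (v_P − v_S) = Δt · (6.67·3.61)/(6.67−3.61) ≈ 7.8689·Δt.
So d_A = 115.21, d_B = 73.14, d_C = 114.69 km.
Circle about each station: (x − 14.2)² + (y + 65.7)² = 115.21²; (x + 24.1)² + (y + 11.8)² = 73.14²; (x + 8.9)² + (y + 62.5)² = 114.69².
Subtracting pairs of circle equations eliminates x²+y² and gives linear equations (the radical axes):
-76.6 x + 107.8 y = 4125.80
-46.2 x + 6.4 y = -413.12
Solving the 2×2 system: x ≈ 15.8, y ≈ 49.5 km.
Check against A (with the unrounded x, y): √((x − 14.2)²+(y + 65.7)²) = 115.21 ≈ 115.21 km. ✓

15.8 km east, 49.5 km north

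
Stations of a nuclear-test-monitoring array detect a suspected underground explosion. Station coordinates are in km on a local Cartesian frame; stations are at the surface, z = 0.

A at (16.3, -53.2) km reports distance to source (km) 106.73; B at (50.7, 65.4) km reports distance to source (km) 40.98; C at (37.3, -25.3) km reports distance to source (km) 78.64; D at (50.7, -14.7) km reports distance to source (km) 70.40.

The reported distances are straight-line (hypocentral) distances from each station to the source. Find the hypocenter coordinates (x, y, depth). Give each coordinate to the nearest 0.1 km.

(37.8, 45.8, 33.6)

Each station gives a sphere (x−x_i)² + (y−y_i)² + z² = d_i² (stations at z=0).
Subtracting the A sphere from B and C: z² cancels, leaving linear equations in x and y:
68.8 x + 237.2 y = 13463.65
42.0 x + 55.8 y = 4142.49
Solving: x ≈ 37.778, y ≈ 45.803 km (keep extra digits for the depth step; rounded: 37.8, 45.8).
Then from the A sphere: z² = 106.73² − (x − 16.3)² − (y + 53.2)² with x = 37.778, y = 45.803, so z ≈ 33.592 ≈ 33.6 km.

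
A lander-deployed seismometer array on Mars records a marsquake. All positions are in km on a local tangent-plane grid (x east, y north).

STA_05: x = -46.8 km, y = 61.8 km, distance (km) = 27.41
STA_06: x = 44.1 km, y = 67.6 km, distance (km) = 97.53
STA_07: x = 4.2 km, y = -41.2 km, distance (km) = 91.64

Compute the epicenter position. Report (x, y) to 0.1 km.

(-47.6, 34.4)

Circle about each station: (x + 46.8)² + (y − 61.8)² = 27.41²; (x − 44.1)² + (y − 67.6)² = 97.53²; (x − 4.2)² + (y + 41.2)² = 91.64².
Subtracting pairs of circle equations eliminates x²+y² and gives linear equations (the radical axes):
181.8 x + 11.6 y = -8255.70
102.0 x − 206.0 y = -11940.98
Solving the 2×2 system: x ≈ -47.6, y ≈ 34.4 km.
Check against STA_05 (with the unrounded x, y): √((x + 46.8)²+(y − 61.8)²) = 27.42 ≈ 27.41 km. ✓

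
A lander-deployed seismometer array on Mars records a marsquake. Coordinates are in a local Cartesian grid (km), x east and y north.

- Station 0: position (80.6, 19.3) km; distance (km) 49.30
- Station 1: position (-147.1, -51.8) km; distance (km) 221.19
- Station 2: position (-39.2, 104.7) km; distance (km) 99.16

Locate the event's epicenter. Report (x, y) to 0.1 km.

(46.6, 55.0)

Circle about each station: (x − 80.6)² + (y − 19.3)² = 49.30²; (x + 147.1)² + (y + 51.8)² = 221.19²; (x + 39.2)² + (y − 104.7)² = 99.16².
Subtracting the Station 0 equation from the Station 1 and Station 2 equations removes the quadratic terms:
-455.4 x − 142.2 y = -29041.73
-239.6 x + 170.8 y = -1772.34
Solving the 2×2 system: x ≈ 46.6, y ≈ 55.0 km.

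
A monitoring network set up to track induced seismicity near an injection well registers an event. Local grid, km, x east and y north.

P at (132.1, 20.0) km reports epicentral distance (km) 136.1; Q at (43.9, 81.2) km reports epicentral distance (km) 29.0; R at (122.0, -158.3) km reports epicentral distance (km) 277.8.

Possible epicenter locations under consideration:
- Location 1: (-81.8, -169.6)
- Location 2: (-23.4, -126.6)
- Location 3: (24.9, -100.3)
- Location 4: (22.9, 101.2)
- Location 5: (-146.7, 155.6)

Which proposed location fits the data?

Location 4

For each candidate, compare |candidate − station| to the reported distance:
Location 1: residuals P 149.7, Q 251.5, R 73.7 → max 251.5 km
Location 2: residuals P 77.6, Q 189.4, R 129.0 → max 189.4 km
Location 3: residuals P 25.0, Q 153.5, R 164.7 → max 164.7 km
Location 4: residuals P 0.0, Q 0.0, R 0.0 → max 0.0 km
Location 5: residuals P 173.9, Q 175.6, R 135.4 → max 175.6 km
Only Location 4 has all residuals ≈ 0.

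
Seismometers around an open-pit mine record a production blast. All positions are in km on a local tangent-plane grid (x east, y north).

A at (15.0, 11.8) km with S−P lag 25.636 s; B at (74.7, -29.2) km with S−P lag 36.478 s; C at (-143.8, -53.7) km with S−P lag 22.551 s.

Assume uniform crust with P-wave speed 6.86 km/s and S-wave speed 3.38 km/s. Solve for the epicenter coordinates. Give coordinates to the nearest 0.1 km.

Distance from S−P lag: d = Δt · v_P v_S / (v_P − v_S) = Δt · (6.86·3.38)/(6.86−3.38) ≈ 6.6629·Δt.
So d_A = 170.81, d_B = 243.05, d_C = 150.25 km.
Circle about each station: (x − 15.0)² + (y − 11.8)² = 170.81²; (x − 74.7)² + (y + 29.2)² = 243.05²; (x + 143.8)² + (y + 53.7)² = 150.25².
Subtracting the A equation from the B and C equations removes the quadratic terms:
119.4 x − 82.0 y = -23828.76
-317.6 x − 131.0 y = 29798.88
Solving the 2×2 system: x ≈ -133.5, y ≈ 96.2 km.

-133.5 km east, 96.2 km north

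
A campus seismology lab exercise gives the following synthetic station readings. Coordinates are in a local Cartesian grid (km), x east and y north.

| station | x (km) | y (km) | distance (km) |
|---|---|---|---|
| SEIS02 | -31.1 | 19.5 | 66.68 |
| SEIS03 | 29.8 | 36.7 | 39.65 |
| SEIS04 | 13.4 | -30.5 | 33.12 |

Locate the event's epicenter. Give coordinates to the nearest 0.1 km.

(31.7, -2.9)

Circle about each station: (x + 31.1)² + (y − 19.5)² = 66.68²; (x − 29.8)² + (y − 36.7)² = 39.65²; (x − 13.4)² + (y + 30.5)² = 33.12².
Subtracting pairs of circle equations eliminates x²+y² and gives linear equations (the radical axes):
121.8 x + 34.4 y = 3761.57
89.0 x − 100.0 y = 3111.64
Solving the 2×2 system: x ≈ 31.7, y ≈ -2.9 km.
Check against SEIS02 (with the unrounded x, y): √((x + 31.1)²+(y − 19.5)²) = 66.68 ≈ 66.68 km. ✓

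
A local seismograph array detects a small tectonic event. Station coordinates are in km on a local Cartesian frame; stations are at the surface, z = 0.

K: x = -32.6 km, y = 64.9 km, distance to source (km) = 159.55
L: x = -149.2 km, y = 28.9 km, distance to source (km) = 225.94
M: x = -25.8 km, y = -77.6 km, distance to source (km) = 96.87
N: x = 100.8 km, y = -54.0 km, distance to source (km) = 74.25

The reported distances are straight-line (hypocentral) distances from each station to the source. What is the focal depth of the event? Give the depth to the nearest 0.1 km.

55.3 km

Each station gives a sphere (x−x_i)² + (y−y_i)² + z² = d_i² (stations at z=0).
Subtracting the K sphere from L and M: z² cancels, leaving linear equations in x and y:
-233.2 x − 72.0 y = -7771.60
13.6 x − 285.0 y = 17485.04
Solving: x ≈ 51.509, y ≈ -58.893 km (keep extra digits for the depth step; rounded: 51.5, -58.9).
Then from the K sphere: z² = 159.55² − (x + 32.6)² − (y − 64.9)² with x = 51.509, y = -58.893, so z ≈ 55.292 ≈ 55.3 km.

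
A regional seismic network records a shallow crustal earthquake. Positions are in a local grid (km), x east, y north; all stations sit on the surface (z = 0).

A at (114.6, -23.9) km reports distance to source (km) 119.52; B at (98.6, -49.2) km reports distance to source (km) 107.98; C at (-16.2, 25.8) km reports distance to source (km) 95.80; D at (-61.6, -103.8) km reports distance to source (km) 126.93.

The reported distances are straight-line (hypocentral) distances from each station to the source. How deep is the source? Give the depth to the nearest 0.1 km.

Each station gives a sphere (x−x_i)² + (y−y_i)² + z² = d_i² (stations at z=0).
Subtracting the A sphere from B and C: z² cancels, leaving linear equations in x and y:
-32.0 x − 50.6 y = 1063.58
-261.6 x + 99.4 y = -7668.90
Solving: x ≈ 17.196, y ≈ -31.895 km (keep extra digits for the depth step; rounded: 17.2, -31.9).
Then from the A sphere: z² = 119.52² − (x − 114.6)² − (y + 23.9)² with x = 17.196, y = -31.895, so z ≈ 68.801 ≈ 68.8 km.

depth ≈ 68.8 km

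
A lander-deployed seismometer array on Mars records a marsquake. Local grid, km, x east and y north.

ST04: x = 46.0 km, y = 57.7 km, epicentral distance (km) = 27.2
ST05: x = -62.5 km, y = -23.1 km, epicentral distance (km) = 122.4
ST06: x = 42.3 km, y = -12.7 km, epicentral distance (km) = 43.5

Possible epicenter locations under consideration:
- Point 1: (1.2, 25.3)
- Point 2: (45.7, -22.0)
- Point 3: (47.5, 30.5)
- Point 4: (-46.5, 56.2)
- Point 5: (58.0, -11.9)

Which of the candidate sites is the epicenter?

For each candidate, compare |candidate − station| to the reported distance:
Point 1: residuals ST04 28.1, ST05 42.4, ST06 12.5 → max 42.4 km
Point 2: residuals ST04 52.5, ST05 14.2, ST06 33.6 → max 52.5 km
Point 3: residuals ST04 0.0, ST05 0.0, ST06 0.0 → max 0.0 km
Point 4: residuals ST04 65.3, ST05 41.5, ST06 68.9 → max 68.9 km
Point 5: residuals ST04 43.4, ST05 1.4, ST06 27.8 → max 43.4 km
Only Point 3 has all residuals ≈ 0.

Point 3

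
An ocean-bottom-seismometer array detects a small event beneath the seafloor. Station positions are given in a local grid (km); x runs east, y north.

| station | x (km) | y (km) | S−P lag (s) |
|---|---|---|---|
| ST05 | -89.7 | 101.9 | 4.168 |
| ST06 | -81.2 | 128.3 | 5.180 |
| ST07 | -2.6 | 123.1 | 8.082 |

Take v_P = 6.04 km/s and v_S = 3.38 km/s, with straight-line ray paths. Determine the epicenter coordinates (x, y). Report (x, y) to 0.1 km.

(-58.3, 95.8)

Distance from S−P lag: d = Δt · v_P v_S / (v_P − v_S) = Δt · (6.04·3.38)/(6.04−3.38) ≈ 7.6749·Δt.
So d_ST05 = 31.99, d_ST06 = 39.76, d_ST07 = 62.03 km.
Circle about each station: (x + 89.7)² + (y − 101.9)² = 31.99²; (x + 81.2)² + (y − 128.3)² = 39.76²; (x + 2.6)² + (y − 123.1)² = 62.03².
Subtracting pairs of circle equations eliminates x²+y² and gives linear equations (the radical axes):
17.0 x + 52.8 y = 4067.13
174.2 x + 42.4 y = -6093.69
Solving the 2×2 system: x ≈ -58.3, y ≈ 95.8 km.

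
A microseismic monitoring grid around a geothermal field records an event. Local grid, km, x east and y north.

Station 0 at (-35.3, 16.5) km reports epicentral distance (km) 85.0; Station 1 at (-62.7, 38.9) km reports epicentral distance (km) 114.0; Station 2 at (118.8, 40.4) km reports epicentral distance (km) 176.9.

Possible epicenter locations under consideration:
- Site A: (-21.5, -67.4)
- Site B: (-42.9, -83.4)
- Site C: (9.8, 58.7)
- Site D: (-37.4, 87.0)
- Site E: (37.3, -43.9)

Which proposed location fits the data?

Site A

For each candidate, compare |candidate − station| to the reported distance:
Site A: residuals Station 0 0.0, Station 1 0.0, Station 2 0.0 → max 0.0 km
Site B: residuals Station 0 15.2, Station 1 9.9, Station 2 26.8 → max 26.8 km
Site C: residuals Station 0 23.2, Station 1 38.8, Station 2 66.4 → max 66.4 km
Site D: residuals Station 0 14.5, Station 1 59.7, Station 2 13.9 → max 59.7 km
Site E: residuals Station 0 9.4, Station 1 15.8, Station 2 59.6 → max 59.6 km
Only Site A has all residuals ≈ 0.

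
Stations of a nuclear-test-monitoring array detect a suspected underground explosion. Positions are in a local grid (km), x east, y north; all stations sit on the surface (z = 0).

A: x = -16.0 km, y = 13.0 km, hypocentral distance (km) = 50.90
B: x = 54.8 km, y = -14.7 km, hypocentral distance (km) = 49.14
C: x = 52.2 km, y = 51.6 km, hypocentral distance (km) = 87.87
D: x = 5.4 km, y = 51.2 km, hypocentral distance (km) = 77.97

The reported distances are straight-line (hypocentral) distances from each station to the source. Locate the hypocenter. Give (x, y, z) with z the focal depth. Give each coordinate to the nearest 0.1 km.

(11.9, -23.2, 22.4)

Each station gives a sphere (x−x_i)² + (y−y_i)² + z² = d_i² (stations at z=0).
Subtracting the A sphere from B and C: z² cancels, leaving linear equations in x and y:
141.6 x − 55.4 y = 2970.20
136.4 x + 77.2 y = -167.93
Solving: x ≈ 11.899, y ≈ -23.199 km (keep extra digits for the depth step; rounded: 11.9, -23.2).
Then from the A sphere: z² = 50.90² − (x + 16.0)² − (y − 13.0)² with x = 11.899, y = -23.199, so z ≈ 22.407 ≈ 22.4 km.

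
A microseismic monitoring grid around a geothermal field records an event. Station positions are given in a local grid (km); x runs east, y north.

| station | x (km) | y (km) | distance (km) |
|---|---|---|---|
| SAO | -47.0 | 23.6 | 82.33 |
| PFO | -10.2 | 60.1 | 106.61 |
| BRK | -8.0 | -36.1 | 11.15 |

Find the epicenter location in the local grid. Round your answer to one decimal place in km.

-3.5 km east, -46.3 km north

Circle about each station: (x + 47.0)² + (y − 23.6)² = 82.33²; (x + 10.2)² + (y − 60.1)² = 106.61²; (x + 8.0)² + (y + 36.1)² = 11.15².
Subtracting the SAO equation from the PFO and BRK equations removes the quadratic terms:
73.6 x + 73.0 y = -3637.37
78.0 x − 119.4 y = 5255.16
Solving the 2×2 system: x ≈ -3.5, y ≈ -46.3 km.
Check against SAO (with the unrounded x, y): √((x + 47.0)²+(y − 23.6)²) = 82.33 ≈ 82.33 km. ✓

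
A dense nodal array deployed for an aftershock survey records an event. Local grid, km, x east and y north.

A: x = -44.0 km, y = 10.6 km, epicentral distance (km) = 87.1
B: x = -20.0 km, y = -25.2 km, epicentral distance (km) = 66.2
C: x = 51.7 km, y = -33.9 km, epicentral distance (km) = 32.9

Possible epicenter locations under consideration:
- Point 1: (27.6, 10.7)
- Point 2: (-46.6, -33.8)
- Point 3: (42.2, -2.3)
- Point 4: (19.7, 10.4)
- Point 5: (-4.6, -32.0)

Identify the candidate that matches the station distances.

For each candidate, compare |candidate − station| to the reported distance:
Point 1: residuals A 15.5, B 6.6, C 17.8 → max 17.8 km
Point 2: residuals A 42.6, B 38.2, C 65.4 → max 65.4 km
Point 3: residuals A 0.1, B 0.1, C 0.1 → max 0.1 km
Point 4: residuals A 23.4, B 12.9, C 21.7 → max 23.4 km
Point 5: residuals A 29.1, B 49.4, C 23.4 → max 49.4 km
Only Point 3 has all residuals ≈ 0.

Point 3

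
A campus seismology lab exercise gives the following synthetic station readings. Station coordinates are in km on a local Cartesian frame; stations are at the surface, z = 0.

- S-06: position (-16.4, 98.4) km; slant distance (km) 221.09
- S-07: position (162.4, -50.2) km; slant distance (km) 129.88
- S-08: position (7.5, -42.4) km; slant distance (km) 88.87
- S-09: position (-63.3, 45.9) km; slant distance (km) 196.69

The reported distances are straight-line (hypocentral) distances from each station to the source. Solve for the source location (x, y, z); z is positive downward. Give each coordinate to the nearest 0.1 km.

Each station gives a sphere (x−x_i)² + (y−y_i)² + z² = d_i² (stations at z=0).
Subtracting the S-06 sphere from S-07 and S-08: z² cancels, leaving linear equations in x and y:
357.6 x − 297.2 y = 50954.25
47.8 x − 281.6 y = 32885.40
Solving: x ≈ 52.896, y ≈ -107.802 km (keep extra digits for the depth step; rounded: 52.9, -107.8).
Then from the S-06 sphere: z² = 221.09² − (x + 16.4)² − (y − 98.4)² with x = 52.896, y = -107.802, so z ≈ 39.492 ≈ 39.5 km.
Check against S-09 (with the unrounded solution): distance 196.69 ≈ 196.69 km. ✓

x ≈ 52.9 km, y ≈ -107.8 km, depth ≈ 39.5 km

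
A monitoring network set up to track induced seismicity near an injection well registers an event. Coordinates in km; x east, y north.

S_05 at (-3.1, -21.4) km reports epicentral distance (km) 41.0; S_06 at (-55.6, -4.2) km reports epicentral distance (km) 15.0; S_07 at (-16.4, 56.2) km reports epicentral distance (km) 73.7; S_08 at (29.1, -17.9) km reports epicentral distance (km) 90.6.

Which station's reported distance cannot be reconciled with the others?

Solve using three stations at a time. Using S_05, S_06, S_07 (subtract circle equations pairwise → linear system) gives (x, y) ≈ (-43.1, -12.5).
Distances from that point to each station vs reported:
  S_05: calculated 41.0 vs reported 41.0 → residual 0.0 km
  S_06: calculated 15.0 vs reported 15.0 → residual 0.0 km
  S_07: calculated 73.7 vs reported 73.7 → residual 0.0 km
  S_08: calculated 72.4 vs reported 90.6 → residual 18.2 km
S_05, S_06, S_07 are mutually consistent (residuals ≈ 0); S_08 is off by 18.2 km.

S_08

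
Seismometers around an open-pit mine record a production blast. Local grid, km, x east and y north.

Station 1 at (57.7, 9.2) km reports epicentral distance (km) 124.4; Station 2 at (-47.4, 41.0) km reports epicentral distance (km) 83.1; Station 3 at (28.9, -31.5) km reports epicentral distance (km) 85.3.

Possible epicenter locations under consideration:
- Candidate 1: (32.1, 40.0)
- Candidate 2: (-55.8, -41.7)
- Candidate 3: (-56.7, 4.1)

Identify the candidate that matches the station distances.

Candidate 2

For each candidate, compare |candidate − station| to the reported distance:
Candidate 1: residuals Station 1 84.4, Station 2 3.6, Station 3 13.7 → max 84.4 km
Candidate 2: residuals Station 1 0.0, Station 2 0.0, Station 3 0.0 → max 0.0 km
Candidate 3: residuals Station 1 9.9, Station 2 45.0, Station 3 7.4 → max 45.0 km
Only Candidate 2 has all residuals ≈ 0.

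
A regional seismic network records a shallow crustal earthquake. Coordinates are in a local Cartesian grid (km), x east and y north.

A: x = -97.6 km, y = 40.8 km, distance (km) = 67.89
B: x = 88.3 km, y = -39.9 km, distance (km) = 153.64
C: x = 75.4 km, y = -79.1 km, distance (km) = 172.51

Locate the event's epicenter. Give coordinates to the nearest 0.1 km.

-31.5 km east, 56.3 km north

Circle about each station: (x + 97.6)² + (y − 40.8)² = 67.89²; (x − 88.3)² + (y + 39.9)² = 153.64²; (x − 75.4)² + (y + 79.1)² = 172.51².
Subtracting the A equation from the B and C equations removes the quadratic terms:
371.8 x − 161.4 y = -20797.70
346.0 x − 239.8 y = -24399.08
Solving the 2×2 system: x ≈ -31.5, y ≈ 56.3 km.
Check against A (with the unrounded x, y): √((x + 97.6)²+(y − 40.8)²) = 67.90 ≈ 67.89 km. ✓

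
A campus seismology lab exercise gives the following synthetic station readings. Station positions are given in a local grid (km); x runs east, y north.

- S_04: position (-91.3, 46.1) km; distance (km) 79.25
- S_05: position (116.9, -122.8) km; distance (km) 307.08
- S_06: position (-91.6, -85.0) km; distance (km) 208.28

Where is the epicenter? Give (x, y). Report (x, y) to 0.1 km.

Circle about each station: (x + 91.3)² + (y − 46.1)² = 79.25²; (x − 116.9)² + (y + 122.8)² = 307.08²; (x + 91.6)² + (y + 85.0)² = 208.28².
Subtracting the S_04 equation from the S_05 and S_06 equations removes the quadratic terms:
416.4 x − 337.8 y = -69733.01
-0.6 x − 262.2 y = -31945.34
Solving the 2×2 system: x ≈ -68.5, y ≈ 122.0 km.

x ≈ -68.5 km, y ≈ 122.0 km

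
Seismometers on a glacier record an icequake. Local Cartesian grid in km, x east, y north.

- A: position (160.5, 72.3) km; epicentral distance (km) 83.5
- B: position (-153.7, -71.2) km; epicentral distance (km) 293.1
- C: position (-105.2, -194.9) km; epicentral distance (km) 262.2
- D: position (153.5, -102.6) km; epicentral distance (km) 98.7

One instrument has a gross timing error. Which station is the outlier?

C

Solve using three stations at a time. Using A, B, D (subtract circle equations pairwise → linear system) gives (x, y) ≈ (132.1, -6.2).
Distances from that point to each station vs reported:
  A: calculated 83.5 vs reported 83.5 → residual 0.0 km
  B: calculated 293.1 vs reported 293.1 → residual 0.0 km
  C: calculated 303.2 vs reported 262.2 → residual 41.0 km
  D: calculated 98.7 vs reported 98.7 → residual 0.0 km
A, B, D are mutually consistent (residuals ≈ 0); C is off by 41.0 km.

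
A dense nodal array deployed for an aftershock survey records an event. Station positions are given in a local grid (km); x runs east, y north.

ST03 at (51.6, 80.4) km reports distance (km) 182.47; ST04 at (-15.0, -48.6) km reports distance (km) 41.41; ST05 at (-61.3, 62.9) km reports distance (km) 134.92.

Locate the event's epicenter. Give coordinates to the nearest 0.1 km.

Circle about each station: (x − 51.6)² + (y − 80.4)² = 182.47²; (x + 15.0)² + (y + 48.6)² = 41.41²; (x + 61.3)² + (y − 62.9)² = 134.92².
Subtracting the ST03 equation from the ST04 and ST05 equations removes the quadratic terms:
-133.2 x − 258.0 y = 25040.75
-225.8 x − 35.0 y = 13679.27
Solving the 2×2 system: x ≈ -49.5, y ≈ -71.5 km.

-49.5 km east, -71.5 km north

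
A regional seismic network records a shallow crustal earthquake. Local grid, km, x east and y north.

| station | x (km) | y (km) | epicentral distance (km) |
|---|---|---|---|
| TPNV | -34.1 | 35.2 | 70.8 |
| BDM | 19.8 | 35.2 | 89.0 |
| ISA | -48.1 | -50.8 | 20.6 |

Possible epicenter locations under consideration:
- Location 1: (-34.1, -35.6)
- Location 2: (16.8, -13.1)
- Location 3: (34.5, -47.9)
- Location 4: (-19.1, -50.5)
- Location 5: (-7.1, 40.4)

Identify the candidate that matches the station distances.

For each candidate, compare |candidate − station| to the reported distance:
Location 1: residuals TPNV 0.0, BDM 0.0, ISA 0.1 → max 0.1 km
Location 2: residuals TPNV 0.6, BDM 40.6, ISA 54.5 → max 54.5 km
Location 3: residuals TPNV 37.0, BDM 4.6, ISA 62.1 → max 62.1 km
Location 4: residuals TPNV 16.2, BDM 5.1, ISA 8.4 → max 16.2 km
Location 5: residuals TPNV 43.3, BDM 61.6, ISA 79.4 → max 79.4 km
Only Location 1 has all residuals ≈ 0.

Location 1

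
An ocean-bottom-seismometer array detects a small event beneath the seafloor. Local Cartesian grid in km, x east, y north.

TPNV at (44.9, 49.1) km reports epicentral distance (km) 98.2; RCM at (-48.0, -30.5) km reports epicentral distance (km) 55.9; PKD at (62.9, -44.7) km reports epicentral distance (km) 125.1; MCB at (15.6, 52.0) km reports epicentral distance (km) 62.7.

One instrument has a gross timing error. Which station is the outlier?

Solve using three stations at a time. Using RCM, PKD, MCB (subtract circle equations pairwise → linear system) gives (x, y) ≈ (-41.0, 25.0).
Distances from that point to each station vs reported:
  TPNV: calculated 89.2 vs reported 98.2 → residual 9.0 km
  RCM: calculated 55.9 vs reported 55.9 → residual 0.0 km
  PKD: calculated 125.1 vs reported 125.1 → residual 0.0 km
  MCB: calculated 62.7 vs reported 62.7 → residual 0.0 km
RCM, PKD, MCB are mutually consistent (residuals ≈ 0); TPNV is off by 9.0 km.

TPNV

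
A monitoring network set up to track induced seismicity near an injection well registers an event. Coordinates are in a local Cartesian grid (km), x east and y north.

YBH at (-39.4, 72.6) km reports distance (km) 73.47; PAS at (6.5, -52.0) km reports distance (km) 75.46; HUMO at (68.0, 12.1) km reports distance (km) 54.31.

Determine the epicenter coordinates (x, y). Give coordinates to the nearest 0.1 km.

Circle about each station: (x + 39.4)² + (y − 72.6)² = 73.47²; (x − 6.5)² + (y + 52.0)² = 75.46²; (x − 68.0)² + (y − 12.1)² = 54.31².
Subtracting pairs of circle equations eliminates x²+y² and gives linear equations (the radical axes):
91.8 x − 249.2 y = -4373.24
214.8 x − 121.0 y = 395.55
Solving the 2×2 system: x ≈ 14.8, y ≈ 23.0 km.

14.8 km east, 23.0 km north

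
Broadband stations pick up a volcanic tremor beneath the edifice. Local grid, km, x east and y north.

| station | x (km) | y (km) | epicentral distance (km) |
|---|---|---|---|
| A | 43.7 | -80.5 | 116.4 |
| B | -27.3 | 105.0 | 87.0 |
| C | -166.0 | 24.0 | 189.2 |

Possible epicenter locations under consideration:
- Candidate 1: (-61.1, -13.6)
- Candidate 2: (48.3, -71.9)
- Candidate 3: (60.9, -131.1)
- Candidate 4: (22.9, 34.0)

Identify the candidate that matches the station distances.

For each candidate, compare |candidate − station| to the reported distance:
Candidate 1: residuals A 7.9, B 36.3, C 77.8 → max 77.8 km
Candidate 2: residuals A 106.6, B 105.4, C 45.6 → max 106.6 km
Candidate 3: residuals A 63.0, B 165.0, C 85.6 → max 165.0 km
Candidate 4: residuals A 0.0, B 0.0, C 0.0 → max 0.0 km
Only Candidate 4 has all residuals ≈ 0.

Candidate 4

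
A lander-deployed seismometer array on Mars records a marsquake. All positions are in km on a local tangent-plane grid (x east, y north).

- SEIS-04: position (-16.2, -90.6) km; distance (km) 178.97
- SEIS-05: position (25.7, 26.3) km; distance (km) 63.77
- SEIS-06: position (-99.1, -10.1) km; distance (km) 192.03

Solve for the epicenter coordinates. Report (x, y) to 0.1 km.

x ≈ 79.4 km, y ≈ 60.7 km

Circle about each station: (x + 16.2)² + (y + 90.6)² = 178.97²; (x − 25.7)² + (y − 26.3)² = 63.77²; (x + 99.1)² + (y + 10.1)² = 192.03².
Subtracting the SEIS-04 equation from the SEIS-05 and SEIS-06 equations removes the quadratic terms:
83.8 x + 233.8 y = 20845.03
-165.8 x + 161.0 y = -3393.24
Solving the 2×2 system: x ≈ 79.4, y ≈ 60.7 km.
Check against SEIS-04 (with the unrounded x, y): √((x + 16.2)²+(y + 90.6)²) = 178.97 ≈ 178.97 km. ✓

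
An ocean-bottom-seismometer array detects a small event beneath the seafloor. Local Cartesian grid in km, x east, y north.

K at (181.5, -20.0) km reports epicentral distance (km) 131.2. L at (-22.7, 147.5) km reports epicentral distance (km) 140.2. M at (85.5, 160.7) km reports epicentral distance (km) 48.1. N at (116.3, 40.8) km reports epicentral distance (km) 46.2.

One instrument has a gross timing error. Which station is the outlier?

M

Solve using three stations at a time. Using K, L, N (subtract circle equations pairwise → linear system) gives (x, y) ≈ (102.7, 84.8).
Distances from that point to each station vs reported:
  K: calculated 131.2 vs reported 131.2 → residual 0.0 km
  L: calculated 140.2 vs reported 140.2 → residual 0.0 km
  M: calculated 77.8 vs reported 48.1 → residual 29.7 km
  N: calculated 46.1 vs reported 46.2 → residual 0.1 km
K, L, N are mutually consistent (residuals ≈ 0); M is off by 29.7 km.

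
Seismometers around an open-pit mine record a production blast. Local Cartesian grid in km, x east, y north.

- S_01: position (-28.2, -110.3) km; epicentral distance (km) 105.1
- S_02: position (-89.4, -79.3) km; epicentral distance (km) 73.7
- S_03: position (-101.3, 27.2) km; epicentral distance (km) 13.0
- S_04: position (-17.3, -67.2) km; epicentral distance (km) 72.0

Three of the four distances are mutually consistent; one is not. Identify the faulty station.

Solve using three stations at a time. Using S_01, S_02, S_04 (subtract circle equations pairwise → linear system) gives (x, y) ≈ (-62.1, -10.8).
Distances from that point to each station vs reported:
  S_01: calculated 105.1 vs reported 105.1 → residual 0.0 km
  S_02: calculated 73.7 vs reported 73.7 → residual 0.0 km
  S_03: calculated 54.6 vs reported 13.0 → residual 41.6 km
  S_04: calculated 72.0 vs reported 72.0 → residual 0.0 km
S_01, S_02, S_04 are mutually consistent (residuals ≈ 0); S_03 is off by 41.6 km.

S_03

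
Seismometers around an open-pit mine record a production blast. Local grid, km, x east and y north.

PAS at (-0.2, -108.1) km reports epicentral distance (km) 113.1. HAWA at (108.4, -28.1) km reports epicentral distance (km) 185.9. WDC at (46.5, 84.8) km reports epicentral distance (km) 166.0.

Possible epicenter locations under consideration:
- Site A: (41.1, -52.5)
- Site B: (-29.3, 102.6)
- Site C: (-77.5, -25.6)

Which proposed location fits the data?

Site C

For each candidate, compare |candidate − station| to the reported distance:
Site A: residuals PAS 43.8, HAWA 114.3, WDC 28.6 → max 114.3 km
Site B: residuals PAS 99.6, HAWA 4.0, WDC 88.1 → max 99.6 km
Site C: residuals PAS 0.0, HAWA 0.0, WDC 0.0 → max 0.0 km
Only Site C has all residuals ≈ 0.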